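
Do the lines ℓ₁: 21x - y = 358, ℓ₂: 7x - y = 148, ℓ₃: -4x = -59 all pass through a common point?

No

Intersecting ℓ₁ and ℓ₂: solving the 2×2 system gives (x, y) = (15, -43).
Substitute into ℓ₃: (-4)(15) + (0)(-43) = -60.
But ℓ₃ requires -59 ≠ -60, so the three lines have no common point.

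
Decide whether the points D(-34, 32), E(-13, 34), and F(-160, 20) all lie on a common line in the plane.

DE = (21, 2), DF = (-126, -12).
Twice the signed area of △DEF is (21)(-12) − (2)(-126) = 0.
The triangle is degenerate (zero area), so the points are collinear.

Yes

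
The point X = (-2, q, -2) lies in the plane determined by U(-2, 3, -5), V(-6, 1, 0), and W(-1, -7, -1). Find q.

Coplanarity requires UV · (UW × UX) = 0.
UV = (-4, -2, 5), UW = (1, -10, 4); the triple product is linear in q with coefficient 21 and constant term 63.
Setting it to zero: q = -3.

-3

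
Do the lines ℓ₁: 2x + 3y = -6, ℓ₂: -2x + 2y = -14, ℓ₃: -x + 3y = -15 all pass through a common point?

Intersecting ℓ₁ and ℓ₂: solving the 2×2 system gives (x, y) = (3, -4).
Substitute into ℓ₃: (-1)(3) + (3)(-4) = -15.
This equals -15, so (3, -4) lies on all three lines and they are concurrent.

Yes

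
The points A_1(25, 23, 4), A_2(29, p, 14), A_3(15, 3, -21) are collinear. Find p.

Direction A_1A_3 = (-10, -20, -25). From the x-coordinate of A_2, the parameter along the line is τ = (29 − 25)/(-10) = -2/5.
Then p = 23 + (-2/5)·(-20) = 31.

31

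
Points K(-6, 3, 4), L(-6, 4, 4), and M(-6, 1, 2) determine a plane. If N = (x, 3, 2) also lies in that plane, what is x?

Coplanarity requires KL · (KM × KN) = 0.
KL = (0, 1, 0), KM = (0, -2, -2); the triple product is linear in x with coefficient -2 and constant term -12.
Setting it to zero: x = -6.

-6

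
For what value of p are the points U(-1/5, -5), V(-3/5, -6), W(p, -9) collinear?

-9/5

The three points are collinear iff det[UV; UW] = 0.
This determinant is linear in p: (1)p + (9/5) = 0, so p = -9/5.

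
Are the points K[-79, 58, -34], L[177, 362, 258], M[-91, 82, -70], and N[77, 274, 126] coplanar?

Yes

A normal to the plane through K, L, M is n = KL × KM = (-17952, 5712, 9792).
The plane has equation n·P = 1416576. For N: n·N = 1416576.
Equal, so N lies in the plane and all four are coplanar.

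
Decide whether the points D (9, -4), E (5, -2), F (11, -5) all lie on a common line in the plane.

Yes

DE = (-4, 2), DF = (2, -1).
Twice the signed area of △DEF is (-4)(-1) − (2)(2) = 0.
The triangle is degenerate (zero area), so the points are collinear.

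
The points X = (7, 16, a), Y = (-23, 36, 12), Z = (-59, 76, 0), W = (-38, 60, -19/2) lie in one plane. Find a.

-8

Coplanarity ⇔ det[XY; XZ; XW] = 0.
Expanding, this is linear in a: (264)a + (2112) = 0.
So a = -8.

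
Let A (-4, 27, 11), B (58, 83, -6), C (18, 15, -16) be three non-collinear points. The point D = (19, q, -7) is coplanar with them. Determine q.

30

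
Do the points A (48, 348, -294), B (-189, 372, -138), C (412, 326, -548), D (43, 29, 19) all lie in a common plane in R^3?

Yes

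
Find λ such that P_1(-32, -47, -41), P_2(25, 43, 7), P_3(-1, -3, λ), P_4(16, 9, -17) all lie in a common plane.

-19

Normal to plane P_1P_2P_4: n = (-528, 936, -1128); plane equation n·P = 19152.
Requiring n·P_3 = 19152: (-1128)λ + (-2280) = 19152.
So λ = -19.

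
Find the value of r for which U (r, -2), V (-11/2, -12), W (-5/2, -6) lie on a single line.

-1/2

The three points are collinear iff det[UV; UW] = 0.
This determinant is linear in r: (-6)r + (-3) = 0, so r = -1/2.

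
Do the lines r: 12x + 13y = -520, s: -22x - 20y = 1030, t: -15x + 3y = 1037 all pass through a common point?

No

Intersecting r and s: solving the 2×2 system gives (x, y) = (-65, 20).
Substitute into t: (-15)(-65) + (3)(20) = 1035.
But t requires 1037 ≠ 1035, so the three lines have no common point.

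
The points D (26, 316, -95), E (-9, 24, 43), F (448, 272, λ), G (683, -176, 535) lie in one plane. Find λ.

163

Coplanarity ⇔ det[DE; DF; DG] = 0.
Expanding, this is linear in λ: (-209064)λ + (34077432) = 0.
So λ = 163.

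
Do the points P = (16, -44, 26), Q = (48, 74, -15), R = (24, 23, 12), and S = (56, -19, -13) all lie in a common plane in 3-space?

Yes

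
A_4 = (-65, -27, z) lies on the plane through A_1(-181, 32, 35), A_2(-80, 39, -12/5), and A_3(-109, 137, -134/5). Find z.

The plane through A_1, A_2, A_3 has equation (17472/5)x + 3549y + 10101z = -826917/5.
Substituting A_4: (10101)z + (-322959) = -826917/5, so z = 78/5.

78/5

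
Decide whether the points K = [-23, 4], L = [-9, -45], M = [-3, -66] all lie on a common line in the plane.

Yes

KL = (14, -49), KM = (20, -70).
Checking proportionality: KM = 10/7·KL, so the vectors are parallel and the points are collinear.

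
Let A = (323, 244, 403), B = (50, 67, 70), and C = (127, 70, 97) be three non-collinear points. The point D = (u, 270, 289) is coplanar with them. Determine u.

A normal to the plane is n = AB × AC = (-3780, -18270, 12810).
D lies in the plane iff n · AD = 0.
This gives (-3780)u + (-714420) = 0, so u = -189.

-189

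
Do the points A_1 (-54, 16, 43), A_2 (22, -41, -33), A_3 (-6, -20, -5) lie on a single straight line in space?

Yes

A_1A_2 = (76, -57, -76), A_1A_3 = (48, -36, -48).
A_1A_2 × A_1A_3 = (0, 0, 0).
The cross product vanishes, so the three points are collinear.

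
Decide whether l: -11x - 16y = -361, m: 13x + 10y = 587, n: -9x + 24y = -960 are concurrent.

No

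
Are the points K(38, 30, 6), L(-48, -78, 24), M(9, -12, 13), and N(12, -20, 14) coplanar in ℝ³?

No

With K as base: KL = (-86, -108, 18), KM = (-29, -42, 7), KN = (-26, -50, 8).
KM × KN = (14, 50, 358).
KL · (KM × KN) = -160.
Since -160 ≠ 0, the four points are not coplanar.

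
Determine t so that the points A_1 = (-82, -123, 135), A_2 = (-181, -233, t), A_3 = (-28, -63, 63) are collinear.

267

Collinearity requires A_1A_2 × A_1A_3 = 0; each component is linear in t.
The x-component gives (-60)t + (16020) = 0, so t = 267.
The remaining components then also vanish.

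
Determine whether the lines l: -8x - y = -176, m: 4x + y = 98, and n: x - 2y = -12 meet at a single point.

Lines aᵢx + bᵢy = cᵢ with pairwise distinct directions are concurrent exactly when det[aᵢ bᵢ cᵢ] = 0.
Here the determinant is -34.
Nonzero, so no common point exists.

No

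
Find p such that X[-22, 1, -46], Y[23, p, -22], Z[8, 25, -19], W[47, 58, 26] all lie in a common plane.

The points are coplanar iff XY · (XZ × XW) = 0.
Expanding, this is linear in p: (-297)p + (10098) = 0.
So p = 34.

34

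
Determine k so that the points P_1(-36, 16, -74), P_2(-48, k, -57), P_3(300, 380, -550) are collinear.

3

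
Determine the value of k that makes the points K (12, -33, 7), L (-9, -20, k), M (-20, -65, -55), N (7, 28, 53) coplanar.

The points are coplanar iff KL · (KM × KN) = 0.
Expanding, this is linear in k: (-2112)k + (-10560) = 0.
So k = -5.

-5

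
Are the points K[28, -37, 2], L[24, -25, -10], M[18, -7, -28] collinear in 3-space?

Yes

KL = (-4, 12, -12), KM = (-10, 30, -30).
Each component of KM is 5/2 times the corresponding component of KL, so KM = 5/2·KL and the points are collinear.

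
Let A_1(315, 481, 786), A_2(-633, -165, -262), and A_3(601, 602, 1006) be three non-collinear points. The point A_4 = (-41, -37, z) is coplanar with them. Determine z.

Coplanarity requires A_1A_2 · (A_1A_3 × A_1A_4) = 0.
A_1A_2 = (-948, -646, -1048), A_1A_3 = (286, 121, 220); the triple product is linear in z with coefficient 70048 and constant term -2381632.
Setting it to zero: z = 34.

34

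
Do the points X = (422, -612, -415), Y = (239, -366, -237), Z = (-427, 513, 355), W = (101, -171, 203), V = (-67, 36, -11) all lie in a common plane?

The plane through X, Y, Z has normal n = XY × XZ = (-10830, -10212, 2979) and equation n·P = 443199.
Checking the remaining points: n·W = 1257159, n·V = 325209.
Since n·W = 1257159 ≠ 443199, W is off the plane and the points are not all coplanar.

No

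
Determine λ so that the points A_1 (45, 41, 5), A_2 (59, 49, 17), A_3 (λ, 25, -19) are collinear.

Collinearity requires A_1A_2 × A_1A_3 = 0; each component is linear in λ.
The y-component gives (12)λ + (-204) = 0, so λ = 17.
The remaining components then also vanish.

17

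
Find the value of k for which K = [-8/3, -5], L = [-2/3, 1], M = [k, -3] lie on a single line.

-2

Collinearity: (M − K) must be parallel to (L − K) = (2, 6).
Cross-multiplying the components: (k − (-8/3))·(6) = (2)·(2).
Solving gives k = -2.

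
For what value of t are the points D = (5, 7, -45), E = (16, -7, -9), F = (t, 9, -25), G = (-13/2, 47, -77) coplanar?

Normal to plane DEG: n = (-992, -62, 279); plane equation n·P = -17949.
Requiring n·F = -17949: (-992)t + (-7533) = -17949.
So t = 21/2.

21/2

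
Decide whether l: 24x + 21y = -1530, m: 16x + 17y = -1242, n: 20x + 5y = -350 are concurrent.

Yes

Intersecting l and m: solving the 2×2 system gives (x, y) = (1, -74).
Substitute into n: (20)(1) + (5)(-74) = -350.
This equals -350, so (1, -74) lies on all three lines and they are concurrent.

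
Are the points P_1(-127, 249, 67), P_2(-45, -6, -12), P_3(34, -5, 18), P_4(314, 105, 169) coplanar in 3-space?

The four points are coplanar iff the 3×3 determinant with rows P_1P_2, P_1P_3, P_1P_4 is zero.
Rows: (82, -255, -79), (161, -254, -49), (441, -144, 102).
Expanding along the first row: (82)(-32964) − (-255)(38031) + (-79)(88830) = -22713.
Nonzero ⇒ not coplanar.

No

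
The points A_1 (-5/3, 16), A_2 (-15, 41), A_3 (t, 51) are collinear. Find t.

The three points are collinear iff det[A_1A_2; A_1A_3] = 0.
This determinant is linear in t: (-25)t + (-1525/3) = 0, so t = -61/3.

-61/3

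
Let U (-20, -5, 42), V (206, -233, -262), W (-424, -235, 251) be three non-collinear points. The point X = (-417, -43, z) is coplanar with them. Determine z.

346

A normal to the plane is n = UV × UW = (-117572, 75582, -144092).
X lies in the plane iff n · UX = 0.
This gives (-144092)z + (49855832) = 0, so z = 346.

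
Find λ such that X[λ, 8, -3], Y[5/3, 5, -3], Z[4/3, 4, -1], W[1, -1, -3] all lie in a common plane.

Coplanarity ⇔ det[XY; XZ; XW] = 0.
Expanding, this is linear in λ: (-12)λ + (24) = 0.
So λ = 2.

2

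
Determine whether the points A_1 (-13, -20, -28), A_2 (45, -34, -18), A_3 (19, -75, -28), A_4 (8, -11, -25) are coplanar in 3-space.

No

A normal to the plane through A_1, A_2, A_3 is n = A_1A_2 × A_1A_3 = (550, 320, -2742).
The plane has equation n·P = 63226. For A_4: n·A_4 = 69430.
69430 ≠ 63226, so A_4 is off the plane.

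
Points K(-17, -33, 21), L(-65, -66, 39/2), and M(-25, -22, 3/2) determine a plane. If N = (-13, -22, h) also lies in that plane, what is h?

23/2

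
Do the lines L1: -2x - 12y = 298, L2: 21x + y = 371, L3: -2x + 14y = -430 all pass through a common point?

Yes

Intersecting L1 and L2: solving the 2×2 system gives (x, y) = (19, -28).
Substitute into L3: (-2)(19) + (14)(-28) = -430.
This equals -430, so (19, -28) lies on all three lines and they are concurrent.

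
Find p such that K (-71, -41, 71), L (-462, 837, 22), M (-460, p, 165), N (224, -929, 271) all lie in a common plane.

Coplanarity ⇔ det[KL; KM; KN] = 0.
Expanding, this is linear in p: (-63745)p + (40478075) = 0.
So p = 635.

635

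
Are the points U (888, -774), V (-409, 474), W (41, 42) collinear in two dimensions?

UV = (-1297, 1248), UW = (-847, 816).
det[UV; UW] = (-1297)(816) − (1248)(-847) = -1296.
The determinant is nonzero, so they are not collinear.

No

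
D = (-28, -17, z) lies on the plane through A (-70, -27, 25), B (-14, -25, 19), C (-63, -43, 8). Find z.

29

A normal to the plane is n = AB × AC = (-130, 910, -910).
D lies in the plane iff n · AD = 0.
This gives (-910)z + (26390) = 0, so z = 29.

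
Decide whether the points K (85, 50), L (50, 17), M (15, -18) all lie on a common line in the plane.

No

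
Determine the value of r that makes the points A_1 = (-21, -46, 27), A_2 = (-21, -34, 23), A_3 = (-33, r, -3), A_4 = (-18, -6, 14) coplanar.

40

Normal to plane A_1A_2A_4: n = (4, -12, -36); plane equation n·P = -504.
Requiring n·A_3 = -504: (-12)r + (-24) = -504.
So r = 40.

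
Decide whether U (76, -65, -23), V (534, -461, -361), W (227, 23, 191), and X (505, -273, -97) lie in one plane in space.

Yes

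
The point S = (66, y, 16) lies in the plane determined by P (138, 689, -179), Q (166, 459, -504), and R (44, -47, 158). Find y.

-1

A normal to the plane is n = PQ × PR = (-316710, 21114, -42228).
S lies in the plane iff n · PS = 0.
This gives (21114)y + (21114) = 0, so y = -1.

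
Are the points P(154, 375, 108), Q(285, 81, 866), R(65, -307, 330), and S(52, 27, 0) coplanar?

Yes

A normal to the plane through P, Q, R is n = PQ × PR = (451688, -96544, -115508).
The plane has equation n·X = 20881088. For S: n·S = 20881088.
Equal, so S lies in the plane and all four are coplanar.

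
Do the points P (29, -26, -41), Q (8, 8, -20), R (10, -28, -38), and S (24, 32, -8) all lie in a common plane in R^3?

The four points are coplanar iff the 3×3 determinant with rows PQ, PR, PS is zero.
Rows: (-21, 34, 21), (-19, -2, 3), (-5, 58, 33).
Expanding along the first row: (-21)(-240) − (34)(-612) + (21)(-1112) = 2496.
Nonzero ⇒ not coplanar.

No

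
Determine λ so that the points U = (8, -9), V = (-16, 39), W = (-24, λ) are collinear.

Collinearity: (W − U) must be parallel to (V − U) = (-24, 48).
Cross-multiplying the components: (λ − (-9))·(-24) = (-32)·(48).
Solving gives λ = 55.

55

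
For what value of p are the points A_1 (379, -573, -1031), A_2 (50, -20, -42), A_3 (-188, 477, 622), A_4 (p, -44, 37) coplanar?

33

Coplanarity ⇔ det[A_1A_2; A_1A_3; A_1A_4] = 0.
Expanding, this is linear in p: (-124341)p + (4103253) = 0.
So p = 33.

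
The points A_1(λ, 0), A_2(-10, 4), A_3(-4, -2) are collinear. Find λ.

-6

Collinearity: (A_1 − A_2) must be parallel to (A_3 − A_2) = (6, -6).
Cross-multiplying the components: (λ − (-10))·(-6) = (-4)·(6).
Solving gives λ = -6.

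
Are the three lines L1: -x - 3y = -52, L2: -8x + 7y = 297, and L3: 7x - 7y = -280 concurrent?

Yes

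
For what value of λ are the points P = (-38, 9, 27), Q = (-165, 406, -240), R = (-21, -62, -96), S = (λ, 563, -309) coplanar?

-214

Normal to plane PQR: n = (-67788, -20160, 2268); plane equation n·X = 2455740.
Requiring n·S = 2455740: (-67788)λ + (-12050892) = 2455740.
So λ = -214.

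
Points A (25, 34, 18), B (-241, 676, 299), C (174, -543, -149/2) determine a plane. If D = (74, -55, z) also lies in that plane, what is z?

-85/2

A normal to the plane is n = AB × AC = (102752, 17264, 57824).
D lies in the plane iff n · AD = 0.
This gives (57824)z + (2457520) = 0, so z = -85/2.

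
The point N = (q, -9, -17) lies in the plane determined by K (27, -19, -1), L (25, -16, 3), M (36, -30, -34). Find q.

Coplanarity requires KL · (KM × KN) = 0.
KL = (-2, 3, 4), KM = (9, -11, -33); the triple product is linear in q with coefficient -55 and constant term 1265.
Setting it to zero: q = 23.

23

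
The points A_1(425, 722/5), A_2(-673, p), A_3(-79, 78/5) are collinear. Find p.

Collinearity: (A_2 − A_1) must be parallel to (A_3 − A_1) = (-504, -644/5).
Cross-multiplying the components: (p − 722/5)·(-504) = (-1098)·(-644/5).
Solving gives p = -681/5.

-681/5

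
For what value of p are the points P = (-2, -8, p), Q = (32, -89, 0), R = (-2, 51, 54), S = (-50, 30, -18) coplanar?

14

Coplanarity ⇔ det[PQ; PR; PS] = 0.
Expanding, this is linear in p: (-7434)p + (104076) = 0.
So p = 14.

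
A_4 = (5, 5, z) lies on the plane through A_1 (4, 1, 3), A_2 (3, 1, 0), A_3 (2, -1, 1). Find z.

Coplanarity requires A_1A_2 · (A_1A_3 × A_1A_4) = 0.
A_1A_2 = (-1, 0, -3), A_1A_3 = (-2, -2, -2); the triple product is linear in z with coefficient 2 and constant term 4.
Setting it to zero: z = -2.

-2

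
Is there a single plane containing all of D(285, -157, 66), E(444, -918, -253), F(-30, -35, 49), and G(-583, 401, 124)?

With D as base: DE = (159, -761, -319), DF = (-315, 122, -17), DG = (-868, 558, 58).
DF × DG = (16562, 33026, -69874).
DE · (DF × DG) = -209622.
Since -209622 ≠ 0, the four points are not coplanar.

No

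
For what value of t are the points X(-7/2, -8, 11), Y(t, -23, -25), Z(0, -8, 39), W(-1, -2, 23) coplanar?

-21/2

The points are coplanar iff XY · (XZ × XW) = 0.
Expanding, this is linear in t: (-168)t + (-1764) = 0.
So t = -21/2.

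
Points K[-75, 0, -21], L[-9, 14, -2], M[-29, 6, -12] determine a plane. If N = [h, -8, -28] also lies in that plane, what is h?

-33

The plane through K, L, M has equation 12x + 280y − 248z = 4308.
Substituting N: (12)h + (4704) = 4308, so h = -33.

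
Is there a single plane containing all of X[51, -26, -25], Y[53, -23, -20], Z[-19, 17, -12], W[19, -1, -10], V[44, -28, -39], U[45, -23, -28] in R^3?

The plane through X, Y, Z has normal n = XY × XZ = (-176, -376, 296) and equation n·P = -6600.
Checking the remaining points: n·W = -5928, n·V = -8760, n·U = -7560.
Since n·W = -5928 ≠ -6600, W is off the plane and the points are not all coplanar.

No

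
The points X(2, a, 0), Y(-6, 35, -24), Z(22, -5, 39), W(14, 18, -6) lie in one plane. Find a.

Coplanarity ⇔ det[XY; XZ; XW] = 0.
Expanding, this is linear in a: (-756)a + (15876) = 0.
So a = 21.

21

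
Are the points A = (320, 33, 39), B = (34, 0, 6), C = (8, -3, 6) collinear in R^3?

No

AB = (-286, -33, -33), AC = (-312, -36, -33).
AB × AC = (-99, 858, 0).
The cross product is nonzero, so the points do not lie on one line.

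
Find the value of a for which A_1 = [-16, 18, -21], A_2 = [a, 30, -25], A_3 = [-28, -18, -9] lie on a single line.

Collinearity requires A_1A_2 × A_1A_3 = 0; each component is linear in a.
The y-component gives (-12)a + (-144) = 0, so a = -12.
The remaining components then also vanish.

-12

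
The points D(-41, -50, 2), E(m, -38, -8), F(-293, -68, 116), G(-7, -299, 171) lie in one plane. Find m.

Normal to plane DFG: n = (25344, 46464, 63360); plane equation n·P = -3235584.
Requiring n·E = -3235584: (25344)m + (-2272512) = -3235584.
So m = -38.

-38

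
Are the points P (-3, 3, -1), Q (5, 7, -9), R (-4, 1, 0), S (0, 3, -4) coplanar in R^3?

Yes

The four points are coplanar iff the 3×3 determinant with rows PQ, PR, PS is zero.
Rows: (8, 4, -8), (-1, -2, 1), (3, 0, -3).
Expanding along the first row: (8)(6) − (4)(0) + (-8)(6) = 0.
Zero determinant ⇒ coplanar.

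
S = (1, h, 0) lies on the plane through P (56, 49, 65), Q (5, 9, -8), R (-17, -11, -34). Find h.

-1

The plane through P, Q, R has equation −420x + 280y + 140z = -700.
Substituting S: (280)h + (-420) = -700, so h = -1.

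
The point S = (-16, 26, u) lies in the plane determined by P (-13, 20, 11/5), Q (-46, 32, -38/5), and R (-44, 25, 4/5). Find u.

-24/5

The plane through P, Q, R has equation (161/5)x + (1288/5)y + 207z = 25944/5.
Substituting S: (207)u + (30912/5) = 25944/5, so u = -24/5.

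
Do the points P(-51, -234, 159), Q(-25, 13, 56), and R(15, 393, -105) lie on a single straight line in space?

No

PQ = (26, 247, -103), PR = (66, 627, -264).
PQ × PR = (-627, 66, 0).
The cross product is nonzero, so the points do not lie on one line.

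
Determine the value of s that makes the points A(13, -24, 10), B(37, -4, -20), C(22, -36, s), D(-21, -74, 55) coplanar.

1

Normal to plane ABD: n = (-600, -60, -520); plane equation n·P = -11560.
Requiring n·C = -11560: (-520)s + (-11040) = -11560.
So s = 1.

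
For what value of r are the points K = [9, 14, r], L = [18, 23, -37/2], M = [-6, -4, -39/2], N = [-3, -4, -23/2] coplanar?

-43/2

The points are coplanar iff KL · (KM × KN) = 0.
Expanding, this is linear in r: (-81)r + (-3483/2) = 0.
So r = -43/2.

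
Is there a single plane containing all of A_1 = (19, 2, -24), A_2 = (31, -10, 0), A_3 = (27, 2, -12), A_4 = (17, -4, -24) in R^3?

Yes

With A_1 as base: A_1A_2 = (12, -12, 24), A_1A_3 = (8, 0, 12), A_1A_4 = (-2, -6, 0).
A_1A_3 × A_1A_4 = (72, -24, -48).
A_1A_2 · (A_1A_3 × A_1A_4) = 0.
The scalar triple product vanishes, so the four points are coplanar.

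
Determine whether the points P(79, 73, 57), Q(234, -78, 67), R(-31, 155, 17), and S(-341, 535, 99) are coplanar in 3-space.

Yes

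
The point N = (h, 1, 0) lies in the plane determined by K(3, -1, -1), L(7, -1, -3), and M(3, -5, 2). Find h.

A normal to the plane is n = KL × KM = (-8, -12, -16).
N lies in the plane iff n · KN = 0.
This gives (-8)h + (-16) = 0, so h = -2.

-2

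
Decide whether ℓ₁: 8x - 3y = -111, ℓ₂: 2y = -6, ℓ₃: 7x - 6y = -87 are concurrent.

Yes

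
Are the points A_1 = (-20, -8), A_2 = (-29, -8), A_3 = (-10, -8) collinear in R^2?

A_1A_2 = (-9, 0), A_1A_3 = (10, 0).
Checking proportionality: A_1A_3 = -10/9·A_1A_2, so the vectors are parallel and the points are collinear.

Yes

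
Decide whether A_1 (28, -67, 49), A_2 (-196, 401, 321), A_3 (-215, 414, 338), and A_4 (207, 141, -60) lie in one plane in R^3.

No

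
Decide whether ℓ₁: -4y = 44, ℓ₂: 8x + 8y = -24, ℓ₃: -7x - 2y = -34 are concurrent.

Intersecting ℓ₁ and ℓ₂: solving the 2×2 system gives (x, y) = (8, -11).
Substitute into ℓ₃: (-7)(8) + (-2)(-11) = -34.
This equals -34, so (8, -11) lies on all three lines and they are concurrent.

Yes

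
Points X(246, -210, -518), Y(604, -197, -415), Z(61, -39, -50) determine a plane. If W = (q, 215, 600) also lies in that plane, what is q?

Coplanarity requires XY · (XZ × XW) = 0.
XY = (358, 13, 103), XZ = (-185, 171, 468); the triple product is linear in q with coefficient -11529 and constant term -5337927.
Setting it to zero: q = -463.

-463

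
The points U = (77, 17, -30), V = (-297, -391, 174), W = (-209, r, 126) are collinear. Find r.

Collinearity requires UV × UW = 0; each component is linear in r.
The x-component gives (-204)r + (-60180) = 0, so r = -295.
The remaining components then also vanish.

-295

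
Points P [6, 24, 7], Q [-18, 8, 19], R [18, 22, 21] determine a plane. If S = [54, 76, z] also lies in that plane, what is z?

-57

Coplanarity requires PQ · (PR × PS) = 0.
PQ = (-24, -16, 12), PR = (12, -2, 14); the triple product is linear in z with coefficient 240 and constant term 13680.
Setting it to zero: z = -57.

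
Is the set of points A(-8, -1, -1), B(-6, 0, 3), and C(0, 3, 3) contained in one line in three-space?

No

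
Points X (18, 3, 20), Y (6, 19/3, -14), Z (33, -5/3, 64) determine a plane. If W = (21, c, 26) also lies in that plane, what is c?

A normal to the plane is n = XY × XZ = (-12, 18, 6).
W lies in the plane iff n · XW = 0.
This gives (18)c + (-54) = 0, so c = 3.

3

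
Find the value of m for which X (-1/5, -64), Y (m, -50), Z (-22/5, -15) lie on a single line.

-7/5

The three points are collinear iff det[XY; XZ] = 0.
This determinant is linear in m: (49)m + (343/5) = 0, so m = -7/5.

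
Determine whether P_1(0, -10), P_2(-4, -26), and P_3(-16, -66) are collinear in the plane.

No

P_1P_2 = (-4, -16), P_1P_3 = (-16, -56).
det[P_1P_2; P_1P_3] = (-4)(-56) − (-16)(-16) = -32.
The determinant is nonzero, so they are not collinear.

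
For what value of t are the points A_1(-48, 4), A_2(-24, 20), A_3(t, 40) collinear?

6

Collinearity: (A_3 − A_1) must be parallel to (A_2 − A_1) = (24, 16).
Cross-multiplying the components: (t − (-48))·(16) = (36)·(24).
Solving gives t = 6.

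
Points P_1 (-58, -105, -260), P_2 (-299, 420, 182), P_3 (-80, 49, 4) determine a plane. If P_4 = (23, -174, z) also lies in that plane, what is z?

Coplanarity requires P_1P_2 · (P_1P_3 × P_1P_4) = 0.
P_1P_2 = (-241, 525, 442), P_1P_3 = (-22, 154, 264); the triple product is linear in z with coefficient -25564 and constant term -4652648.
Setting it to zero: z = -182.

-182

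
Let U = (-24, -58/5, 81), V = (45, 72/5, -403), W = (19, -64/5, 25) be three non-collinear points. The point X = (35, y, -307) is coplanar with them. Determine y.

The plane through U, V, W has equation −(10184/5)x − 16948y − (6004/5)z = 741076/5.
Substituting X: (-16948)y + (1486788/5) = 741076/5, so y = 44/5.

44/5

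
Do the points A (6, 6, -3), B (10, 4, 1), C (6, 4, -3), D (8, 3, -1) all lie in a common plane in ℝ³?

Yes

A normal to the plane through A, B, C is n = AB × AC = (8, 0, -8).
The plane has equation n·P = 72. For D: n·D = 72.
Equal, so D lies in the plane and all four are coplanar.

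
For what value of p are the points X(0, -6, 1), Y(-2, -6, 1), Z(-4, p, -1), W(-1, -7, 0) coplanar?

-8

The points are coplanar iff XY · (XZ × XW) = 0.
Expanding, this is linear in p: (2)p + (16) = 0.
So p = -8.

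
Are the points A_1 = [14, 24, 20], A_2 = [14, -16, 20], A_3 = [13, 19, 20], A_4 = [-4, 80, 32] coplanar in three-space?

No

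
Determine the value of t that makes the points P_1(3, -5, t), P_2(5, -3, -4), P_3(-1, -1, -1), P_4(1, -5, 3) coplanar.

1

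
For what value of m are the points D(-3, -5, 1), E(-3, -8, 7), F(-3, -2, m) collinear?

Direction DE = (0, -3, 6). From the y-coordinate of F, the parameter along the line is τ = (-2 − (-5))/(-3) = -1.
Then m = 1 + (-1)·(6) = -5.

-5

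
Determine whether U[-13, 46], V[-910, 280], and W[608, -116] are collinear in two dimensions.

Yes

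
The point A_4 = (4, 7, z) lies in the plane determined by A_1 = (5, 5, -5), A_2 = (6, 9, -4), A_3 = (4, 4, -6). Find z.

The plane through A_1, A_2, A_3 has equation −3x + 3z = -30.
Substituting A_4: (3)z + (-12) = -30, so z = -6.

-6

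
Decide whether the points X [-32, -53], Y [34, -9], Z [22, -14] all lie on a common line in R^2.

XY = (66, 44), XZ = (54, 39).
det[XY; XZ] = (66)(39) − (44)(54) = 198.
The determinant is nonzero, so they are not collinear.

No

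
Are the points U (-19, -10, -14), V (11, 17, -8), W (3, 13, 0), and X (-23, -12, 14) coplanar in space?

No

With U as base: UV = (30, 27, 6), UW = (22, 23, 14), UX = (-4, -2, 28).
UW × UX = (672, -672, 48).
UV · (UW × UX) = 2304.
Since 2304 ≠ 0, the four points are not coplanar.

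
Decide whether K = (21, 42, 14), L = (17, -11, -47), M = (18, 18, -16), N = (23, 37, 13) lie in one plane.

A normal to the plane through K, L, M is n = KL × KM = (126, 63, -63).
The plane has equation n·P = 4410. For N: n·N = 4410.
Equal, so N lies in the plane and all four are coplanar.

Yes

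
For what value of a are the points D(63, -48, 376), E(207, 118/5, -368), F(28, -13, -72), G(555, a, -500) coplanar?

289/5

Coplanarity ⇔ det[DE; DF; DG] = 0.
Expanding, this is linear in a: (90552)a + (-26169528/5) = 0.
So a = 289/5.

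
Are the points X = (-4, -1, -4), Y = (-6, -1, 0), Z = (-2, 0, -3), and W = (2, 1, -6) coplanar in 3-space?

A normal to the plane through X, Y, Z is n = XY × XZ = (-4, 10, -2).
The plane has equation n·P = 14. For W: n·W = 14.
Equal, so W lies in the plane and all four are coplanar.

Yes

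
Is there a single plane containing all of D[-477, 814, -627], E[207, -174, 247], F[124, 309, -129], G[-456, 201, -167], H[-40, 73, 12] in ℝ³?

The plane through D, E, F has normal n = DE × DF = (-50654, 184642, 248368) and equation n·P = 18733810.
Checking the remaining points: n·G = 18733810, n·H = 18485442.
Since n·H = 18485442 ≠ 18733810, H is off the plane and the points are not all coplanar.

No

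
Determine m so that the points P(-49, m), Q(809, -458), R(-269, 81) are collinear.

Collinearity: (P − Q) must be parallel to (R − Q) = (-1078, 539).
Cross-multiplying the components: (m − (-458))·(-1078) = (-858)·(539).
Solving gives m = -29.

-29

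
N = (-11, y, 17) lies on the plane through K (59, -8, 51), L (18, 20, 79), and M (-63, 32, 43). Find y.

1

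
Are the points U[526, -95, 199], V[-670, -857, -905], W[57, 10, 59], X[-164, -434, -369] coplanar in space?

No

With U as base: UV = (-1196, -762, -1104), UW = (-469, 105, -140), UX = (-690, -339, -568).
UW × UX = (-107100, -169792, 231441).
UV · (UW × UX) = 1962240.
Since 1962240 ≠ 0, the four points are not coplanar.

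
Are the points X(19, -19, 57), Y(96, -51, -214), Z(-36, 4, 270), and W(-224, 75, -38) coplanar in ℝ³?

The four points are coplanar iff the 3×3 determinant with rows XY, XZ, XW is zero.
Rows: (77, -32, -271), (-55, 23, 213), (-243, 94, -95).
Expanding along the first row: (77)(-22207) − (-32)(56984) + (-271)(419) = 0.
Zero determinant ⇒ coplanar.

Yes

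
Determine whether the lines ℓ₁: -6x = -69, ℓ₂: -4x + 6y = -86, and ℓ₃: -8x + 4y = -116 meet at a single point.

No

Intersecting ℓ₁ and ℓ₂: solving the 2×2 system gives (x, y) = (23/2, -20/3).
Substitute into ℓ₃: (-8)(23/2) + (4)(-20/3) = -356/3.
But ℓ₃ requires -116 ≠ -356/3, so the three lines have no common point.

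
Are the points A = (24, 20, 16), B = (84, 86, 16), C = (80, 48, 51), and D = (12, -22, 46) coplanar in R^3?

Yes

With A as base: AB = (60, 66, 0), AC = (56, 28, 35), AD = (-12, -42, 30).
AC × AD = (2310, -2100, -2016).
AB · (AC × AD) = 0.
The scalar triple product vanishes, so the four points are coplanar.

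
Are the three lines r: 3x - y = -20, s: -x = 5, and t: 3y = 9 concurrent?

The three lines meet at one point iff the augmented coefficient matrix [aᵢ bᵢ cᵢ] has rank < 3, i.e. its determinant vanishes.
Here the determinant is 6.
Nonzero, so no common point exists.

No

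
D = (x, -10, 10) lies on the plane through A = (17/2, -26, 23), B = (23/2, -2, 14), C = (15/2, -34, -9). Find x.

Coplanarity requires AB · (AC × AD) = 0.
AB = (3, 24, -9), AC = (-1, -8, -32); the triple product is linear in x with coefficient -840 and constant term 8820.
Setting it to zero: x = 21/2.

21/2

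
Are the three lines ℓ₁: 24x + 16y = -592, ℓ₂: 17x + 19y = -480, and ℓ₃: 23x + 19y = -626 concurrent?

No

The three lines meet at one point iff the augmented coefficient matrix [aᵢ bᵢ cᵢ] has rank < 3, i.e. its determinant vanishes.
Here the determinant is -5456.
Nonzero, so no common point exists.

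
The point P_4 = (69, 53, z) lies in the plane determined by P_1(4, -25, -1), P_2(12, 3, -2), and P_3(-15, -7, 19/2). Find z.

-47/2

Coplanarity requires P_1P_2 · (P_1P_3 × P_1P_4) = 0.
P_1P_2 = (8, 28, -1), P_1P_3 = (-19, 18, 21/2); the triple product is linear in z with coefficient 676 and constant term 15886.
Setting it to zero: z = -47/2.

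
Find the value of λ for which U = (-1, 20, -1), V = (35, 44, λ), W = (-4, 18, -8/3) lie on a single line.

19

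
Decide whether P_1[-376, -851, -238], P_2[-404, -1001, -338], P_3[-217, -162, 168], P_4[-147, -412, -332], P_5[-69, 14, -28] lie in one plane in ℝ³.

The plane through P_1, P_2, P_3 has normal n = P_1P_2 × P_1P_3 = (8000, -4532, 4558) and equation n·P = -236072.
Checking the remaining points: n·P_4 = -822072, n·P_5 = -743072.
Since n·P_4 = -822072 ≠ -236072, P_4 is off the plane and the points are not all coplanar.

No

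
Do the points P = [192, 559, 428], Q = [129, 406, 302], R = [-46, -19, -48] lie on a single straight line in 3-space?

Yes

PQ = (-63, -153, -126), PR = (-238, -578, -476).
Each component of PR is 34/9 times the corresponding component of PQ, so PR = 34/9·PQ and the points are collinear.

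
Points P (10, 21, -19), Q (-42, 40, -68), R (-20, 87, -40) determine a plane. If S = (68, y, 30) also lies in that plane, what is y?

-43

Coplanarity requires PQ · (PR × PS) = 0.
PQ = (-52, 19, -49), PR = (-30, 66, -21); the triple product is linear in y with coefficient 378 and constant term 16254.
Setting it to zero: y = -43.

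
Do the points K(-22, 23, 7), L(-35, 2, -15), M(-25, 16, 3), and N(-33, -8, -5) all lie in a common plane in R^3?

Yes

The four points are coplanar iff the 3×3 determinant with rows KL, KM, KN is zero.
Rows: (-13, -21, -22), (-3, -7, -4), (-11, -31, -12).
Expanding along the first row: (-13)(-40) − (-21)(-8) + (-22)(16) = 0.
Zero determinant ⇒ coplanar.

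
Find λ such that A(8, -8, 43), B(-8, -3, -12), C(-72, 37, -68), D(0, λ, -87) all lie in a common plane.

Normal to plane ABC: n = (1920, 2624, -320); plane equation n·P = -19392.
Requiring n·D = -19392: (2624)λ + (27840) = -19392.
So λ = -18.

-18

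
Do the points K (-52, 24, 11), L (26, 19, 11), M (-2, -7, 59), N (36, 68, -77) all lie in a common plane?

A normal to the plane through K, L, M is n = KL × KM = (-240, -3744, -2168).
The plane has equation n·P = -101224. For N: n·N = -96296.
-96296 ≠ -101224, so N is off the plane.

No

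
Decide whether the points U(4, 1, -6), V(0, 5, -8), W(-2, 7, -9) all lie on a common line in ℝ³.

UV = (-4, 4, -2), UW = (-6, 6, -3).
UV × UW = (0, 0, 0).
The cross product vanishes, so the three points are collinear.

Yes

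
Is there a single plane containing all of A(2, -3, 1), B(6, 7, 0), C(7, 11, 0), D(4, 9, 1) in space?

The four points are coplanar iff the 3×3 determinant with rows AB, AC, AD is zero.
Rows: (4, 10, -1), (5, 14, -1), (2, 12, 0).
Expanding along the first row: (4)(12) − (10)(2) + (-1)(32) = -4.
Nonzero ⇒ not coplanar.

No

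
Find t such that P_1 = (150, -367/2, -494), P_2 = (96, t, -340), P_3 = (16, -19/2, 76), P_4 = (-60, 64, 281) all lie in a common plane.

-259/2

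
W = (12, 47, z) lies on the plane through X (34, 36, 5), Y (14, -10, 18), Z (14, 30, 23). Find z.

27

A normal to the plane is n = XY × XZ = (-750, 100, -800).
W lies in the plane iff n · XW = 0.
This gives (-800)z + (21600) = 0, so z = 27.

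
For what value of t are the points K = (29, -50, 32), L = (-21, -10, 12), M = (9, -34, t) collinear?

24

Collinearity requires KL × KM = 0; each component is linear in t.
The x-component gives (40)t + (-960) = 0, so t = 24.
The remaining components then also vanish.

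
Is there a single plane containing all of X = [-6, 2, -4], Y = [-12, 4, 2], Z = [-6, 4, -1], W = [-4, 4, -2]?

Yes

With X as base: XY = (-6, 2, 6), XZ = (0, 2, 3), XW = (2, 2, 2).
XZ × XW = (-2, 6, -4).
XY · (XZ × XW) = 0.
The scalar triple product vanishes, so the four points are coplanar.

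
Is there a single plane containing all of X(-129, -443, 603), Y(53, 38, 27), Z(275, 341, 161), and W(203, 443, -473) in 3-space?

Yes

The four points are coplanar iff the 3×3 determinant with rows XY, XZ, XW is zero.
Rows: (182, 481, -576), (404, 784, -442), (332, 886, -1076).
Expanding along the first row: (182)(-451972) − (481)(-287960) + (-576)(97656) = 0.
Zero determinant ⇒ coplanar.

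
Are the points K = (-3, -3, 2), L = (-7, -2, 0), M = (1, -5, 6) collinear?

No

KL = (-4, 1, -2), KM = (4, -2, 4).
KL × KM = (0, 8, 4).
The cross product is nonzero, so the points do not lie on one line.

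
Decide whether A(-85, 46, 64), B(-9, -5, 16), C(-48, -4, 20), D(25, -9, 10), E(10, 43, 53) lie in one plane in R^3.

No

The plane through A, B, C has normal n = AB × AC = (-156, 1568, -1913) and equation n·P = -37044.
Checking the remaining points: n·D = -37142, n·E = -35525.
Since n·D = -37142 ≠ -37044, D is off the plane and the points are not all coplanar.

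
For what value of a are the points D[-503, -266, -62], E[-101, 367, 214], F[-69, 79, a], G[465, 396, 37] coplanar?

14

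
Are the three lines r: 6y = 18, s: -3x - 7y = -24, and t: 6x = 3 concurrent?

No

The three lines meet at one point iff the augmented coefficient matrix [aᵢ bᵢ cᵢ] has rank < 3, i.e. its determinant vanishes.
Here the determinant is -54.
Nonzero, so no common point exists.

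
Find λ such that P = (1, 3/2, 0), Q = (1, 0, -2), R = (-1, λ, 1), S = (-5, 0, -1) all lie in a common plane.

Normal to plane PQS: n = (-3/2, 12, -9); plane equation n·X = 33/2.
Requiring n·R = 33/2: (12)λ + (-15/2) = 33/2.
So λ = 2.

2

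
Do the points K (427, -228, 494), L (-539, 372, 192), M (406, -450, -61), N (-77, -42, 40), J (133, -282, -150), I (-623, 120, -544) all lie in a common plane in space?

Yes

The plane through K, L, M has normal n = KL × KM = (-400044, -529788, 227052) and equation n·P = 62136564.
Checking the remaining points: n·N = 62136564, n·J = 62136564, n·I = 62136564.
All equal 62136564, so all 6 points lie in one plane.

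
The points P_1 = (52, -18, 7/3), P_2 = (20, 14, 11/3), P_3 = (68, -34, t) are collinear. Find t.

5/3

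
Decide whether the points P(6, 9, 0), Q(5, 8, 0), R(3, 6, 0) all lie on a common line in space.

Yes

PQ = (-1, -1, 0), PR = (-3, -3, 0).
PQ × PR = (0, 0, 0).
The cross product vanishes, so the three points are collinear.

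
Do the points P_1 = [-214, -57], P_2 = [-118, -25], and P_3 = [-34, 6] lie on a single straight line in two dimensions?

No

P_1P_2 = (96, 32), P_1P_3 = (180, 63).
Twice the signed area of △P_1P_2P_3 is (96)(63) − (32)(180) = 288.
The area is nonzero, so the three points are not collinear.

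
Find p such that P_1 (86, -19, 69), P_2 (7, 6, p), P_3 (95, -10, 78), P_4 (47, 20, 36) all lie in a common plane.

-2

Coplanarity ⇔ det[P_1P_2; P_1P_3; P_1P_4] = 0.
Expanding, this is linear in p: (702)p + (1404) = 0.
So p = -2.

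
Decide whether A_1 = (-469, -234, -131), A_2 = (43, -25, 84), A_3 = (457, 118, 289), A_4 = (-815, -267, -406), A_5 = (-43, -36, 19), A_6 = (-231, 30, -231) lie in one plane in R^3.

The plane through A_1, A_2, A_3 has normal n = A_1A_2 × A_1A_3 = (12100, -15950, -13310) and equation n·P = -198990.
Checking the remaining points: n·A_4 = -198990, n·A_5 = -198990, n·A_6 = -198990.
All equal -198990, so all 6 points lie in one plane.

Yes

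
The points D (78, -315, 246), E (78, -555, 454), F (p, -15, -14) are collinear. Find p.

Collinearity requires DE × DF = 0; each component is linear in p.
The y-component gives (208)p + (-16224) = 0, so p = 78.
The remaining components then also vanish.

78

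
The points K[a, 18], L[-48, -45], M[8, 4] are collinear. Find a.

The three points are collinear iff det[KL; KM] = 0.
This determinant is linear in a: (-49)a + (1176) = 0, so a = 24.

24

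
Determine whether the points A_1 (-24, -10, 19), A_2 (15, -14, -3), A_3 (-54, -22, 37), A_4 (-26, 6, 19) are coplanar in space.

Yes

A normal to the plane through A_1, A_2, A_3 is n = A_1A_2 × A_1A_3 = (-336, -42, -588).
The plane has equation n·P = -2688. For A_4: n·A_4 = -2688.
Equal, so A_4 lies in the plane and all four are coplanar.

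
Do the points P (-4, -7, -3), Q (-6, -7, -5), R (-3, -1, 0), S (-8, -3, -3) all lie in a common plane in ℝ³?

No

A normal to the plane through P, Q, R is n = PQ × PR = (12, 4, -12).
The plane has equation n·X = -40. For S: n·S = -72.
-72 ≠ -40, so S is off the plane.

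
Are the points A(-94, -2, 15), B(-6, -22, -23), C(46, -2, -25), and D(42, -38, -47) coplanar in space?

The four points are coplanar iff the 3×3 determinant with rows AB, AC, AD is zero.
Rows: (88, -20, -38), (140, 0, -40), (136, -36, -62).
Expanding along the first row: (88)(-1440) − (-20)(-3240) + (-38)(-5040) = 0.
Zero determinant ⇒ coplanar.

Yes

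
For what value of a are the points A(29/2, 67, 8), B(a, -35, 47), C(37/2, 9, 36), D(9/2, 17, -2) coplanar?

35/2

Normal to plane ACD: n = (1980, -240, -780); plane equation n·P = 6390.
Requiring n·B = 6390: (1980)a + (-28260) = 6390.
So a = 35/2.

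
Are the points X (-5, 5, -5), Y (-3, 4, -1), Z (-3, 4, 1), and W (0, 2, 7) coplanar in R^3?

No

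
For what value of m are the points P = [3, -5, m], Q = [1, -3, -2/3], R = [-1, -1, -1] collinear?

Direction QR = (-2, 2, -1/3). From the x-coordinate of P, the parameter along the line is τ = (3 − 1)/(-2) = -1.
Then m = (-2/3) + (-1)·(-1/3) = -1/3.

-1/3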